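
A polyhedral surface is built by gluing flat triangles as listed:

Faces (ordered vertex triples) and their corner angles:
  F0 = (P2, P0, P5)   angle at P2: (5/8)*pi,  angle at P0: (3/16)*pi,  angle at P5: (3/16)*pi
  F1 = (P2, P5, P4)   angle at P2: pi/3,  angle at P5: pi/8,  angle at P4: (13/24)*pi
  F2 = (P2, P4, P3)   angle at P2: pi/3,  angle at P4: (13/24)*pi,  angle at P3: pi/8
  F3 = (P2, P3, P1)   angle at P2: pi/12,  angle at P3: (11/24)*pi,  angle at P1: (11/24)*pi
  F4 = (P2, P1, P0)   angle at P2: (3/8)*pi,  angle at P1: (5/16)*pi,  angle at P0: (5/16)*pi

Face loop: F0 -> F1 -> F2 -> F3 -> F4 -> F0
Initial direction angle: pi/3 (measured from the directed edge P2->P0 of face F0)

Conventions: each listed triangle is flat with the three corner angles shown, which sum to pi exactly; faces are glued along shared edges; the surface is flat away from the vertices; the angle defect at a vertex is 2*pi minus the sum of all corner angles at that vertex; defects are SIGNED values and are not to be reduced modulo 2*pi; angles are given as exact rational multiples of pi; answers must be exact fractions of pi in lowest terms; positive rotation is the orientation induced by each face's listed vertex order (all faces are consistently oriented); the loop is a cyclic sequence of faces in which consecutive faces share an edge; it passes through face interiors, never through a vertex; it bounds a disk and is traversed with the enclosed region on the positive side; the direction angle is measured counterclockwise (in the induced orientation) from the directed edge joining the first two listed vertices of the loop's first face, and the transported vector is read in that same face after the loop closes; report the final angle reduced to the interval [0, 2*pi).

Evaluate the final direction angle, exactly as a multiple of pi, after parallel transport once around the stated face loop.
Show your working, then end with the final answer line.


enclosed vertex P2: corner angles sum to (7/4)*pi, defect = 2*pi - (7/4)*pi = pi/4
transport around the loop rotates by the sum of enclosed defects; add to the initial angle mod 2*pi
final angle = pi/3 + pi/4 = (7/12)*pi (mod 2*pi)

Answer: final direction angle = (7/12)*pi


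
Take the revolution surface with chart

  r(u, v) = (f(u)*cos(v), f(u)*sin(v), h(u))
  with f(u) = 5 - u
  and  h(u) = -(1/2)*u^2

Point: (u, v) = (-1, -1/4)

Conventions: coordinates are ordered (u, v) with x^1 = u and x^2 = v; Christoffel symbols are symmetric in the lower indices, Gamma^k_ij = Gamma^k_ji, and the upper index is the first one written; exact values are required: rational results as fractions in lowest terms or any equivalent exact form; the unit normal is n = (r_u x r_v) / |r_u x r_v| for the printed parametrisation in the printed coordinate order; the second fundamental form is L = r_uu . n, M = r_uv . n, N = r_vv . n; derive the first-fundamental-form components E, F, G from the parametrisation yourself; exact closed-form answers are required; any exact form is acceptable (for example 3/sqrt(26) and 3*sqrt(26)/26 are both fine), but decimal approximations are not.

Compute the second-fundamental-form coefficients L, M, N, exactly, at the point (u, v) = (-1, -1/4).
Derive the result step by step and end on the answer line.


f = 6, f' = -1, f'' = 0, h' = 1, h'' = -1
E = 2, F = 0, G = 36; answer radicand W^2 = 2
unnormalised second-form numerators: l = 1, m = 0, n = 6; L = l/sqrt(2), and similarly M = m/sqrt(W^2), N = n/sqrt(W^2)

Answer: L = sqrt(2)/2, M = 0, N = 3*sqrt(2)


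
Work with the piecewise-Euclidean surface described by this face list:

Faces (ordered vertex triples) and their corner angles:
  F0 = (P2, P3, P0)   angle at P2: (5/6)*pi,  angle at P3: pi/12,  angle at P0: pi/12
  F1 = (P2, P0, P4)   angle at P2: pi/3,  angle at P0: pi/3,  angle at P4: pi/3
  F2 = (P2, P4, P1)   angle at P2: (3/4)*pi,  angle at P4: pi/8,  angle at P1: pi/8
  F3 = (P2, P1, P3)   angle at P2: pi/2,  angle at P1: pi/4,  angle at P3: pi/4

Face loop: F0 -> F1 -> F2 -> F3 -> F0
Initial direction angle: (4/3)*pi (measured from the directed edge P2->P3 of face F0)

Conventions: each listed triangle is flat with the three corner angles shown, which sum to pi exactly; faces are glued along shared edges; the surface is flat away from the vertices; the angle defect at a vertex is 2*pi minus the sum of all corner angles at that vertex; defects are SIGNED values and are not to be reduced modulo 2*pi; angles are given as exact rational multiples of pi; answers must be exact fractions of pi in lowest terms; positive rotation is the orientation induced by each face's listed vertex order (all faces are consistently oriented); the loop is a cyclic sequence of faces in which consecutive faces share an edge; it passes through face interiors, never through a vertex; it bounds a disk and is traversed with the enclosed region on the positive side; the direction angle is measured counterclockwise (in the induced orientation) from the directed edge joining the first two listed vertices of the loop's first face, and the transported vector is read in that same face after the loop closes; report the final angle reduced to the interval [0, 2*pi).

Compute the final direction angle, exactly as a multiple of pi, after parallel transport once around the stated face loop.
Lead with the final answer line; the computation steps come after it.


Answer: final direction angle = (11/12)*pi

enclosed vertex P2: corner angles sum to (29/12)*pi, defect = 2*pi - (29/12)*pi = (-5/12)*pi
final direction = starting direction + enclosed defect total, reduced mod 2*pi (induced orientation)
final angle = (4/3)*pi - (5/12)*pi = (11/12)*pi (mod 2*pi)


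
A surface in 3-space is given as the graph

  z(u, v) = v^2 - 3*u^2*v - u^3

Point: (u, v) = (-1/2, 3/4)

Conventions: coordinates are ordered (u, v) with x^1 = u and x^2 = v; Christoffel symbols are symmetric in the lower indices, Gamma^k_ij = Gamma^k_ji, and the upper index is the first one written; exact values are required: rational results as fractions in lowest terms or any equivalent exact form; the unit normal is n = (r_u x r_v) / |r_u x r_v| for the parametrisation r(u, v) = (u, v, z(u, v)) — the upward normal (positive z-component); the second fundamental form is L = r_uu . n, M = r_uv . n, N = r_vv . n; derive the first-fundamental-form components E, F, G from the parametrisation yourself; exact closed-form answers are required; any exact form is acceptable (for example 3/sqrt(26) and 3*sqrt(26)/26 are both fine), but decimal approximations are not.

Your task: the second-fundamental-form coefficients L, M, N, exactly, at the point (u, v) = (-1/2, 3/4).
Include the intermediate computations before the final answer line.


z_u = 3/2, z_v = 3/4, z_uu = -3/2, z_uv = 3, z_vv = 2
E = 13/4, F = 9/8, G = 25/16; answer radicand W^2 = 61/16
unnormalised second-form numerators: l = -3/2, m = 3, n = 2; L = l/sqrt(61/16), and similarly M = m/sqrt(W^2), N = n/sqrt(W^2)

Answer: L = -6*sqrt(61)/61, M = 12*sqrt(61)/61, N = 8*sqrt(61)/61


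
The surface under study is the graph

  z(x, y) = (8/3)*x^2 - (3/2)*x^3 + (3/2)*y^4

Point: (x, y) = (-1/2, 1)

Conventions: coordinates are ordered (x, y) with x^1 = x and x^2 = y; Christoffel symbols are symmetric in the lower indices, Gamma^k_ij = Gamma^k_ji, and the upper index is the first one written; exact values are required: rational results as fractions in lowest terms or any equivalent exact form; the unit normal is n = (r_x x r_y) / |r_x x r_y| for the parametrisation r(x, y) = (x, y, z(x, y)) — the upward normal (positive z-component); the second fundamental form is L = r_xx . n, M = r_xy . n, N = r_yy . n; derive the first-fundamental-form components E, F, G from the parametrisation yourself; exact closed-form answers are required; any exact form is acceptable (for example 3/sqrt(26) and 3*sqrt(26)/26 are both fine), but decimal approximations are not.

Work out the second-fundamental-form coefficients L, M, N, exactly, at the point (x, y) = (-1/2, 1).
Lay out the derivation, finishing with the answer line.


z_x = -91/24, z_y = 6, z_xx = 59/6, z_xy = 0, z_yy = 18
E = 8857/576, F = -91/4, G = 37; answer radicand W^2 = 29593/576
unnormalised second-form numerators: l = 59/6, m = 0, n = 18; L = l/sqrt(29593/576), and similarly M = m/sqrt(W^2), N = n/sqrt(W^2)

Answer: L = 236*sqrt(29593)/29593, M = 0, N = 432*sqrt(29593)/29593


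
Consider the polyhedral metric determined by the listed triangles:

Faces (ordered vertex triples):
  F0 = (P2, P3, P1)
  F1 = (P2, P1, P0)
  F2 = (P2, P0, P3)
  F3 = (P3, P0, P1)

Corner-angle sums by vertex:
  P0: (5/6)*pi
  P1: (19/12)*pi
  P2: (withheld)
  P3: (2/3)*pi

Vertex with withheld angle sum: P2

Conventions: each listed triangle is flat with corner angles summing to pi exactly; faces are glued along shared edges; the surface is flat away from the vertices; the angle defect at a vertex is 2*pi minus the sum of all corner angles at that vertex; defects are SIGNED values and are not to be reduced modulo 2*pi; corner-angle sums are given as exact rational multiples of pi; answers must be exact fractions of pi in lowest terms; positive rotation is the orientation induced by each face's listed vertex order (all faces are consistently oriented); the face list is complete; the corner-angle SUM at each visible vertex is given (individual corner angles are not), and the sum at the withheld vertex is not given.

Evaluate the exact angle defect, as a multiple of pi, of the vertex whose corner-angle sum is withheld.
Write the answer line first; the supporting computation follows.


Answer: defect(P2) = (13/12)*pi

V = 4, E = 6, F = 4; chi = V - E + F = 2
Gauss-Bonnet: total defect = 2*pi*chi = 4*pi; visible defects sum to (35/12)*pi


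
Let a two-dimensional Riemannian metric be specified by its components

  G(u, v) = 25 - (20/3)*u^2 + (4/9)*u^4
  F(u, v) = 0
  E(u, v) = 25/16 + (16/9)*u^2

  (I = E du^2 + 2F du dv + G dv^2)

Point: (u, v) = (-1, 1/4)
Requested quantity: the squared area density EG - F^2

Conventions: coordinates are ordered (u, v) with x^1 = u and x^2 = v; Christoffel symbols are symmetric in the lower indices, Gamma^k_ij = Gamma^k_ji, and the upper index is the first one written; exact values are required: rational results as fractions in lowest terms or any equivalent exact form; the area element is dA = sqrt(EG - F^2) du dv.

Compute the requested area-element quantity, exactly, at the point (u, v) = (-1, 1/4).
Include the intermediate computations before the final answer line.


E = 481/144, F = 0, G = 169/9; EG - F^2 = 81289/1296

Answer: EG - F^2 = 81289/1296


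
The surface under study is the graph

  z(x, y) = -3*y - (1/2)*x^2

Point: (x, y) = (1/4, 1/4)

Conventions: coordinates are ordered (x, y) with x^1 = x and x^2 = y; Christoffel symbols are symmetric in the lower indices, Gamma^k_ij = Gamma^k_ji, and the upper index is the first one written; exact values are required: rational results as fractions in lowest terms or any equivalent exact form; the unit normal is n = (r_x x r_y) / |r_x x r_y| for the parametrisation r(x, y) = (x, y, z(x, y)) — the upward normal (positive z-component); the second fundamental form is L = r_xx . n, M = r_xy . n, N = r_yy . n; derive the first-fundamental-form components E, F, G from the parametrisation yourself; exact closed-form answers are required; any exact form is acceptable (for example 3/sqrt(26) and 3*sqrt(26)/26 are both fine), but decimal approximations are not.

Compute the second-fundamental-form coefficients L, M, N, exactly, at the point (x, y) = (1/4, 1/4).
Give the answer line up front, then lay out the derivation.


Answer: L = -4*sqrt(161)/161, M = 0, N = 0

z_x = -1/4, z_y = -3, z_xx = -1, z_xy = 0, z_yy = 0
E = 17/16, F = 3/4, G = 10; answer radicand W^2 = 161/16
unnormalised second-form numerators: l = -1, m = 0, n = 0; L = l/sqrt(161/16), and similarly M = m/sqrt(W^2), N = n/sqrt(W^2)


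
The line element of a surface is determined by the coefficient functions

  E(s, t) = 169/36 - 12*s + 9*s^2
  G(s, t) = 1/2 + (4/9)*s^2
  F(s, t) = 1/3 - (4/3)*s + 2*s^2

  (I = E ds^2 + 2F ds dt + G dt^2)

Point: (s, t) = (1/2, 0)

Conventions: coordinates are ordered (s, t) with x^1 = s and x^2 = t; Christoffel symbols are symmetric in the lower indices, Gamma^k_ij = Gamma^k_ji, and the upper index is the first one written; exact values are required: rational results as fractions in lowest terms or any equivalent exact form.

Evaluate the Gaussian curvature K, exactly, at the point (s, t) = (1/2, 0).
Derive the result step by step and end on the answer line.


E = 17/18, F = 1/6, G = 11/18, EG - F^2 = 89/162 at the point
E_s = -3, E_t = 0, F_s = 2/3, F_t = 0, G_s = 4/9, G_t = 0
E_tt = 0, F_st = 0, G_ss = 8/9
By Brioschi, K is (det M1 - det M2) divided by (EG - F^2) squared.
M1 = [[-E_tt/2 + F_st - G_ss/2, E_s/2, F_s - E_t/2], [F_t - G_s/2, E, F], [G_t/2, F, G]] = [[-4/9, -3/2, 2/3], [-2/9, 17/18, 1/6], [0, 1/6, 11/18]]; det M1 = -689/1458
M2 = [[0, E_t/2, G_s/2], [E_t/2, E, F], [G_s/2, F, G]] = [[0, 0, 2/9], [0, 17/18, 1/6], [2/9, 1/6, 11/18]]; det M2 = -34/729
det M1 - det M2 = -23/54; K = -23/54 / (89/162)^2 = -11178/7921

Answer: K = -11178/7921


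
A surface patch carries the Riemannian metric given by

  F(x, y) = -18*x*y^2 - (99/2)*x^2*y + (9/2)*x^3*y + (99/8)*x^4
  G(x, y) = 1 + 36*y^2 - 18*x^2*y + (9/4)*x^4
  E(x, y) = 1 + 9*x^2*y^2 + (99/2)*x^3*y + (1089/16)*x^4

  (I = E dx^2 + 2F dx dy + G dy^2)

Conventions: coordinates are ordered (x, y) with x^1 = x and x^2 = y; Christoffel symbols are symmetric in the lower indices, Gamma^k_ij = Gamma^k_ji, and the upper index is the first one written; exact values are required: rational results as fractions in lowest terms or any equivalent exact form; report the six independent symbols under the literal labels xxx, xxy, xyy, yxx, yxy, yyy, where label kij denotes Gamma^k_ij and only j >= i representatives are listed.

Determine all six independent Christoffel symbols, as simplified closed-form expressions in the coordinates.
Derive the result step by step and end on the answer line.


E = 1 + 9*x^2*y^2 + (99/2)*x^3*y + (1089/16)*x^4; F = -18*x*y^2 - (99/2)*x^2*y + (9/2)*x^3*y + (99/8)*x^4; G = 1 + 36*y^2 - 18*x^2*y + (9/4)*x^4
Gamma^k_ij = (1/2) g^{kl} (d_i g_jl + d_j g_il - d_l g_ij), with g^inv = (1/(EG-F^2)) [[G, -F], [-F, E]]
first partials: E_x = 18*x*y^2 + (297/2)*x^2*y + (1089/4)*x^3, E_y = 18*x^2*y + (99/2)*x^3, F_x = -18*y^2 - 99*x*y + (27/2)*x^2*y + (99/2)*x^3, F_y = -36*x*y - (99/2)*x^2 + (9/2)*x^3, G_x = -36*x*y + 9*x^3, G_y = 72*y - 18*x^2
D = EG - F^2 = 1 + 36*y^2 - 18*x^2*y + 9*x^2*y^2 + (99/2)*x^3*y + (1125/16)*x^4
expanded: Gamma^x_xx = (G E_x - 2F F_x + F E_y)/(2D), Gamma^x_xy = (G E_y - F G_x)/(2D), Gamma^x_yy = (2G F_y - G G_x - F G_y)/(2D), Gamma^y_xx = (2E F_x - E E_y - F E_x)/(2D), Gamma^y_xy = (E G_x - F E_y)/(2D), Gamma^y_yy = (E G_y - 2F F_y + F G_x)/(2D); substitute and cancel common factors

Answer: Gamma_xxx = (2178*x^3 + 1188*x^2*y + 144*x*y^2)/(1125*x^4 + 792*x^3*y + 144*x^2*y^2 - 288*x^2*y + 576*y^2 + 16), Gamma_xxy = (396*x^3 + 144*x^2*y)/(1125*x^4 + 792*x^3*y + 144*x^2*y^2 - 288*x^2*y + 576*y^2 + 16), Gamma_xyy = (-792*x^2 - 288*x*y)/(1125*x^4 + 792*x^3*y + 144*x^2*y^2 - 288*x^2*y + 576*y^2 + 16), Gamma_yxx = (396*x^3 + 72*x^2*y - 1584*x*y - 288*y^2)/(1125*x^4 + 792*x^3*y + 144*x^2*y^2 - 288*x^2*y + 576*y^2 + 16), Gamma_yxy = (72*x^3 - 288*x*y)/(1125*x^4 + 792*x^3*y + 144*x^2*y^2 - 288*x^2*y + 576*y^2 + 16), Gamma_yyy = (-144*x^2 + 576*y)/(1125*x^4 + 792*x^3*y + 144*x^2*y^2 - 288*x^2*y + 576*y^2 + 16)


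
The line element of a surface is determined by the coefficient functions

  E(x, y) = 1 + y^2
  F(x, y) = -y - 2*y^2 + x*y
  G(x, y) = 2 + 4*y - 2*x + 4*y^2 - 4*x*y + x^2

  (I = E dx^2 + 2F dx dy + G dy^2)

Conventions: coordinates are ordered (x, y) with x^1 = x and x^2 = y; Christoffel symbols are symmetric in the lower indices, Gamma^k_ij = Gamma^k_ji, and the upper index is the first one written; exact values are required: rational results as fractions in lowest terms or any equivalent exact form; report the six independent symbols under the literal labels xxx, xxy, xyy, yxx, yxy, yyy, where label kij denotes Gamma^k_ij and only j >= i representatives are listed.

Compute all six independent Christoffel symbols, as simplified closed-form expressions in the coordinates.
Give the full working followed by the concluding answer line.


E = 1 + y^2; F = -y - 2*y^2 + x*y; G = 2 + 4*y - 2*x + 4*y^2 - 4*x*y + x^2
Gamma^k_ij = (1/2) g^{kl} (d_i g_jl + d_j g_il - d_l g_ij), with g^inv = (1/(EG-F^2)) [[G, -F], [-F, E]]
first partials: E_x = 0, E_y = 2*y, F_x = y, F_y = -1 - 4*y + x, G_x = -2 - 4*y + 2*x, G_y = 4 + 8*y - 4*x
D = EG - F^2 = 2 + 4*y - 2*x + 5*y^2 - 4*x*y + x^2
expanded: Gamma^x_xx = (G E_x - 2F F_x + F E_y)/(2D), Gamma^x_xy = (G E_y - F G_x)/(2D), Gamma^x_yy = (2G F_y - G G_x - F G_y)/(2D), Gamma^y_xx = (2E F_x - E E_y - F E_x)/(2D), Gamma^y_xy = (E G_x - F E_y)/(2D), Gamma^y_yy = (E G_y - 2F F_y + F G_x)/(2D); substitute and cancel common factors

Answer: Gamma_xxx = 0, Gamma_xxy = y/(x^2 - 4*x*y - 2*x + 5*y^2 + 4*y + 2), Gamma_xyy = -2*y/(x^2 - 4*x*y - 2*x + 5*y^2 + 4*y + 2), Gamma_yxx = 0, Gamma_yxy = (x - 2*y - 1)/(x^2 - 4*x*y - 2*x + 5*y^2 + 4*y + 2), Gamma_yyy = (-2*x + 4*y + 2)/(x^2 - 4*x*y - 2*x + 5*y^2 + 4*y + 2)


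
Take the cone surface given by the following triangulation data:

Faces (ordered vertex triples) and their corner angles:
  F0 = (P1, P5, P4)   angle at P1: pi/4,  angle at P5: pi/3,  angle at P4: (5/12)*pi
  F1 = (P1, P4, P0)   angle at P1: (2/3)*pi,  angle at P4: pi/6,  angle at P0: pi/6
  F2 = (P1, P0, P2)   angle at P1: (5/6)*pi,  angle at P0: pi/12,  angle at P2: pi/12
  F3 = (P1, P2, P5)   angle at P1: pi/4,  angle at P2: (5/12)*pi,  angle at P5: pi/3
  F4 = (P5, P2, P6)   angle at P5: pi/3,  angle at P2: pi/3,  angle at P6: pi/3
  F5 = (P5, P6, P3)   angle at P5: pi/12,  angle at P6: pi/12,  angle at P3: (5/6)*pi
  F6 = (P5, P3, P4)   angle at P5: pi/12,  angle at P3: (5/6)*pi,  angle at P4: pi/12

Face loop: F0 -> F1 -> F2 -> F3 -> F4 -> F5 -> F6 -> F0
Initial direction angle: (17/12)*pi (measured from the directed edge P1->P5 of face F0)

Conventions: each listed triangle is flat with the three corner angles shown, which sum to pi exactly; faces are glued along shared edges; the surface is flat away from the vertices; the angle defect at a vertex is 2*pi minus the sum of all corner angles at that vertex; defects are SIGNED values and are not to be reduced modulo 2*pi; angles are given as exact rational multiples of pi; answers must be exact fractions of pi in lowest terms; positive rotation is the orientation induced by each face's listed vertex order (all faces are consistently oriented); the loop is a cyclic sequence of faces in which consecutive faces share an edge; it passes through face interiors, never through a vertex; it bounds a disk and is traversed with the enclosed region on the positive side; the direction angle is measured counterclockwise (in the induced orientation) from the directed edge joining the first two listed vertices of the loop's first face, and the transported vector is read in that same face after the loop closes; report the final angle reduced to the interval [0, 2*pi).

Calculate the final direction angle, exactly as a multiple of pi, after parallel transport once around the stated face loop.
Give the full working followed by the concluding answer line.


enclosed vertex P1: corner angles sum to 2*pi, defect = 2*pi - 2*pi = 0
enclosed vertex P5: corner angles sum to (7/6)*pi, defect = 2*pi - (7/6)*pi = (5/6)*pi
summing the enclosed defects onto the initial angle, mod 2*pi in the induced orientation:
final angle = (17/12)*pi + (5/6)*pi = pi/4 (mod 2*pi)

Answer: final direction angle = pi/4


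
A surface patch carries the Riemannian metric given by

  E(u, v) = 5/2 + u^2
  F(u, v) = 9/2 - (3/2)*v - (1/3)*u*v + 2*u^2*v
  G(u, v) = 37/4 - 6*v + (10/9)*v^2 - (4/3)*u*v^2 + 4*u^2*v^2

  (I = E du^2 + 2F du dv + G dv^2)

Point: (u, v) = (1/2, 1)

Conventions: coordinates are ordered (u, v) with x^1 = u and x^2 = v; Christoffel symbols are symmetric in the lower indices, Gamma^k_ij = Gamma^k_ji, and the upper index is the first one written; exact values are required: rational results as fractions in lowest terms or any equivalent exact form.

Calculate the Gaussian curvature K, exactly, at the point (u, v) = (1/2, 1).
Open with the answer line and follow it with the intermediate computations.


Answer: K = -57888/67081

E = 11/4, F = 10/3, G = 169/36, EG - F^2 = 259/144 at the point
E_u = 1, E_v = 0, F_u = 5/3, F_v = -7/6, G_u = 8/3, G_v = -28/9
E_vv = 0, F_uv = 5/3, G_uu = 8
Using the Brioschi determinant formula for K from the metric derivatives:
M1 = [[-E_vv/2 + F_uv - G_uu/2, E_u/2, F_u - E_v/2], [F_v - G_u/2, E, F], [G_v/2, F, G]] = [[-7/3, 1/2, 5/3], [-5/2, 11/4, 10/3], [-14/9, 10/3, 169/36]]; det M1 = -553/72
M2 = [[0, E_v/2, G_u/2], [E_v/2, E, F], [G_u/2, F, G]] = [[0, 0, 4/3], [0, 11/4, 10/3], [4/3, 10/3, 169/36]]; det M2 = -44/9
det M1 - det M2 = -67/24; K = -67/24 / (259/144)^2 = -57888/67081


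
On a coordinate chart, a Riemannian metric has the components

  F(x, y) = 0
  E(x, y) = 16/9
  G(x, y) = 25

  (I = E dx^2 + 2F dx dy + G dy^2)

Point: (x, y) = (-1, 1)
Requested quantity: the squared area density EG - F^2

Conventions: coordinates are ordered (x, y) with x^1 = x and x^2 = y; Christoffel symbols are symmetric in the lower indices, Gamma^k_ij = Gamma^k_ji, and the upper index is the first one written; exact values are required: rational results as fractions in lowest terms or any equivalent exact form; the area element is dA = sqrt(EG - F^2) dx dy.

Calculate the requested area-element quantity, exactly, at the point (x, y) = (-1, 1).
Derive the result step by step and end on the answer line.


E = 16/9, F = 0, G = 25; EG - F^2 = 400/9

Answer: EG - F^2 = 400/9


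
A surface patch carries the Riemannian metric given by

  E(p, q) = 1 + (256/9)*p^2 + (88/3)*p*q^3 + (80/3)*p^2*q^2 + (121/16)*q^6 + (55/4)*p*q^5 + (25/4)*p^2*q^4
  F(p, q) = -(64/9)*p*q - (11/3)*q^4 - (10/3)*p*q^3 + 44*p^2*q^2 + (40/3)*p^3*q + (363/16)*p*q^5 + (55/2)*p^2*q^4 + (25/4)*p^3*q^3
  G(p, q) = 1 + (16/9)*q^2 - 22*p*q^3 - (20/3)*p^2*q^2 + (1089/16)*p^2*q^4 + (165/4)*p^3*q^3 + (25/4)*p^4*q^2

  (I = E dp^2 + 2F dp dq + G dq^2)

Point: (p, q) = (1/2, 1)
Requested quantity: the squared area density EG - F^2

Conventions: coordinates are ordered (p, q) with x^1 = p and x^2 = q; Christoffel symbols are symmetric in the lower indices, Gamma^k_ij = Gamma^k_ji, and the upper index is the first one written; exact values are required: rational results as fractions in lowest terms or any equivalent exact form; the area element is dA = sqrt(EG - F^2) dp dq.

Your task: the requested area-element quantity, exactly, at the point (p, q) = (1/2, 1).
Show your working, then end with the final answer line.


E = 409/9, F = 205/9, G = 1825/144; EG - F^2 = 8225/144

Answer: EG - F^2 = 8225/144


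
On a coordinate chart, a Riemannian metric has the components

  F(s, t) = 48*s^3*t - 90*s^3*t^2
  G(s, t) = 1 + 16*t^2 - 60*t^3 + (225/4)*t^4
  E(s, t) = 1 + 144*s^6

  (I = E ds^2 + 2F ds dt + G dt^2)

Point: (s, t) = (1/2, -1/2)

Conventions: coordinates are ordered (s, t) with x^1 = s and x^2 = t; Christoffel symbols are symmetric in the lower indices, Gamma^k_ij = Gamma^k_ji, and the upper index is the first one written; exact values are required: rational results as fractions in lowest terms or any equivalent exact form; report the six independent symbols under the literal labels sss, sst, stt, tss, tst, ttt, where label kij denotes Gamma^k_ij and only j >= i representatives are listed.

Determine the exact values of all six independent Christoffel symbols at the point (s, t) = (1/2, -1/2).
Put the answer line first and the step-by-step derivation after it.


Answer: Gamma_sss = 864/1169, Gamma_sst = 0, Gamma_stt = 1104/1169, Gamma_tss = -2232/1169, Gamma_tst = 0, Gamma_ttt = -2852/1169

E = 13/4, F = -93/16, G = 1025/64 at the point
E_s = 27, E_t = 0, F_s = -279/8, F_t = 69/4, G_s = 0, G_t = -713/8
EG - F^2 = 1169/64;  g^inv = (64/1169) * [[1025/64, 93/16], [93/16, 13/4]]
first-kind symbols [ij,l] = (1/2)(d_i g_jl + d_j g_il - d_l g_ij): [ss,s] = E_s/2 = 27/2, [ss,t] = F_s - E_t/2 = -279/8, [st,s] = E_t/2 = 0, [st,t] = G_s/2 = 0, [tt,s] = F_t - G_s/2 = 69/4, [tt,t] = G_t/2 = -713/16
Gamma^s_ij = (G*[ij,s] - F*[ij,t])/(EG - F^2), Gamma^t_ij = (E*[ij,t] - F*[ij,s])/(EG - F^2)


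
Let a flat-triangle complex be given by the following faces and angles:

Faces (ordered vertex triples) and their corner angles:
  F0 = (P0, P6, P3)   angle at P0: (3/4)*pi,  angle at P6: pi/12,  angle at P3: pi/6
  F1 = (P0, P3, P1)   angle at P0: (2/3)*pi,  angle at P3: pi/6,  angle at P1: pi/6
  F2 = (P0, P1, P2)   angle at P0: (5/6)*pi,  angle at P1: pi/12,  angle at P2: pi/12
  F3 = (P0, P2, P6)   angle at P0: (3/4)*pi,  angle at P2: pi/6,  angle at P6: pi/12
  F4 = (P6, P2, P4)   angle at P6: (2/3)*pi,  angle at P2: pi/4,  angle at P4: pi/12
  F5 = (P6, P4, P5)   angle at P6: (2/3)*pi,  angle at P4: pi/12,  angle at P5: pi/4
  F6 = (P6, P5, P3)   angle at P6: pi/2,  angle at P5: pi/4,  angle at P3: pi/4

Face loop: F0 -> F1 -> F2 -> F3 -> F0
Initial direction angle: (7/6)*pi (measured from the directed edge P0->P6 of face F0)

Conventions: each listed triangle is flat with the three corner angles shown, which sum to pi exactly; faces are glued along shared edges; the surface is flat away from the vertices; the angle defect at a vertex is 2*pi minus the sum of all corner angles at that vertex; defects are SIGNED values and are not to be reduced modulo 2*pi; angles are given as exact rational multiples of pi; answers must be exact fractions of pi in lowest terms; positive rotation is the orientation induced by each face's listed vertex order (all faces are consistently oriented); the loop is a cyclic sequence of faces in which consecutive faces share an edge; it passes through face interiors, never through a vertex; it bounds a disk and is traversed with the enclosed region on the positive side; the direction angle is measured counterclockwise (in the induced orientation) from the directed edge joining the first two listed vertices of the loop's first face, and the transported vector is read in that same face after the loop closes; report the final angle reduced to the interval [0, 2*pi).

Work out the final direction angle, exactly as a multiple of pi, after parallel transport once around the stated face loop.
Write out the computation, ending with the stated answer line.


enclosed vertex P0: corner angles sum to 3*pi, defect = 2*pi - 3*pi = -pi
adding the enclosed defects to the starting angle (mod 2*pi, induced orientation) gives the holonomy
final angle = (7/6)*pi - pi = pi/6 (mod 2*pi)

Answer: final direction angle = pi/6


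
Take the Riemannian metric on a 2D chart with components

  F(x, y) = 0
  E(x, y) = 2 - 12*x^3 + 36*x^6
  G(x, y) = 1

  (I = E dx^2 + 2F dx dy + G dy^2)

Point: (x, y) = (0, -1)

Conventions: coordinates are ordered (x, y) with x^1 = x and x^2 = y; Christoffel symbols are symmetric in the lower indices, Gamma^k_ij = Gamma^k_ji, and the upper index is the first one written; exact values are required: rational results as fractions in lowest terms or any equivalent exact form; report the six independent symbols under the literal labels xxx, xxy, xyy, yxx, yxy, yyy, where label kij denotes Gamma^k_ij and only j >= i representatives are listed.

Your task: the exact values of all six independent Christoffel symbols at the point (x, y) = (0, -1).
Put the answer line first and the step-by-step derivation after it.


Answer: Gamma_xxx = 0, Gamma_xxy = 0, Gamma_xyy = 0, Gamma_yxx = 0, Gamma_yxy = 0, Gamma_yyy = 0

E = 2, F = 0, G = 1 at the point
E_x = 0, E_y = 0, F_x = 0, F_y = 0, G_x = 0, G_y = 0
EG - F^2 = 2;  g^inv = (1/2) * [[1, 0], [0, 2]]
first-kind symbols [ij,l] = (1/2)(d_i g_jl + d_j g_il - d_l g_ij): [xx,x] = E_x/2 = 0, [xx,y] = F_x - E_y/2 = 0, [xy,x] = E_y/2 = 0, [xy,y] = G_x/2 = 0, [yy,x] = F_y - G_x/2 = 0, [yy,y] = G_y/2 = 0
Gamma^x_ij = (G*[ij,x] - F*[ij,y])/(EG - F^2), Gamma^y_ij = (E*[ij,y] - F*[ij,x])/(EG - F^2)


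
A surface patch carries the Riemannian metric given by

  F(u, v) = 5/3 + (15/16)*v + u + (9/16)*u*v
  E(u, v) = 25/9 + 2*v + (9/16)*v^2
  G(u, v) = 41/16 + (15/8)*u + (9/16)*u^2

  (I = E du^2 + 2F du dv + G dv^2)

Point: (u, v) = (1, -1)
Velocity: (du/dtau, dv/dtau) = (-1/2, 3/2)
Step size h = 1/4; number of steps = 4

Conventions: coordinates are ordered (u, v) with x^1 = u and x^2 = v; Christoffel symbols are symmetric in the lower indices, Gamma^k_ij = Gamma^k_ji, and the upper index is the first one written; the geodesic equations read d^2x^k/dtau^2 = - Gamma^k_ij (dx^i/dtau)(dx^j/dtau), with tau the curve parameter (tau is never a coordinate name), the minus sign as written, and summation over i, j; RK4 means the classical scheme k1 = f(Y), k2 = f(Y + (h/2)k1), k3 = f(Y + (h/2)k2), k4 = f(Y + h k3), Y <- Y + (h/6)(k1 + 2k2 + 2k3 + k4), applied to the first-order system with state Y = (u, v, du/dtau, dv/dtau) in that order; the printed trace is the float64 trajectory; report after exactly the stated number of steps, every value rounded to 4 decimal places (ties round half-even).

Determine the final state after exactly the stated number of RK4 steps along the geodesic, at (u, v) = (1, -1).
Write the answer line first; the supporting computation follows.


Answer: u = 0.5917, v = 0.6826, du/dtau = -0.3018, dv/dtau = 1.8243

f(Y) = (du/dtau, dv/dtau, -Gamma^u_ij Y'^i Y'^j, -Gamma^v_ij Y'^i Y'^j) with the Gammas evaluated at the stage position; h = 0.250000; intermediate values shown to 6 dp
step 0: u = 1.0000, v = -1.0000, du/dtau = -0.5000, dv/dtau = 1.5000
step 1:
  k1: at (u, v) = (1.000000, -1.000000), (du/dtau, dv/dtau) = (-0.500000, 1.500000); Gamma_uuu = 0.000000, Gamma_uuv = 0.081925, Gamma_uvv = 0.000000, Gamma_vuu = 0.000000, Gamma_vuv = 0.280884, Gamma_vvv = 0.000000; k1 = (-0.500000, 1.500000, 0.122887, 0.421326)
  k2: at (u, v) = (0.937500, -0.812500), (du/dtau, dv/dtau) = (-0.484639, 1.552666); Gamma_uuu = 0.000000, Gamma_uuv = 0.101702, Gamma_uvv = 0.000000, Gamma_vuu = 0.000000, Gamma_vuv = 0.274376, Gamma_vvv = 0.000000; k2 = (-0.484639, 1.552666, 0.153058, 0.412927)
  k3: at (u, v) = (0.939420, -0.805917), (du/dtau, dv/dtau) = (-0.480868, 1.551616); Gamma_uuu = 0.000000, Gamma_uuv = 0.102151, Gamma_uvv = 0.000000, Gamma_vuu = 0.000000, Gamma_vuv = 0.273922, Gamma_vvv = 0.000000; k3 = (-0.480868, 1.551616, 0.152434, 0.408758)
  k4: at (u, v) = (0.879783, -0.612096), (du/dtau, dv/dtau) = (-0.461892, 1.602190); Gamma_uuu = 0.000000, Gamma_uuv = 0.121160, Gamma_uvv = 0.000000, Gamma_vuu = 0.000000, Gamma_vuv = 0.264676, Gamma_vvv = 0.000000; k4 = (-0.461892, 1.602190, 0.179326, 0.391741)
  Y <- Y + (h/6)(k1 + 2k2 + 2k3 + k4): u = 0.8795, v = -0.6121, du/dtau = -0.4620, dv/dtau = 1.6024
step 2:
  k1: at (u, v) = (0.879462, -0.612052), (du/dtau, dv/dtau) = (-0.461950, 1.602352); Gamma_uuu = 0.000000, Gamma_uuv = 0.121184, Gamma_uvv = 0.000000, Gamma_vuu = 0.000000, Gamma_vuv = 0.264685, Gamma_vvv = 0.000000; k1 = (-0.461950, 1.602352, 0.179402, 0.391843)
  k2: at (u, v) = (0.821719, -0.411758), (du/dtau, dv/dtau) = (-0.439525, 1.651332); Gamma_uuu = 0.000000, Gamma_uuv = 0.138882, Gamma_uvv = 0.000000, Gamma_vuu = 0.000000, Gamma_vuv = 0.252991, Gamma_vvv = 0.000000; k2 = (-0.439525, 1.651332, 0.201601, 0.367243)
  k3: at (u, v) = (0.824522, -0.405635), (du/dtau, dv/dtau) = (-0.436750, 1.648257); Gamma_uuu = 0.000000, Gamma_uuv = 0.139070, Gamma_uvv = 0.000000, Gamma_vuu = 0.000000, Gamma_vuv = 0.252488, Gamma_vvv = 0.000000; k3 = (-0.436750, 1.648257, 0.200226, 0.363520)
  k4: at (u, v) = (0.770275, -0.199988), (du/dtau, dv/dtau) = (-0.411894, 1.693232); Gamma_uuu = 0.000000, Gamma_uuv = 0.154596, Gamma_uvv = 0.000000, Gamma_vuu = 0.000000, Gamma_vuv = 0.238778, Gamma_vvv = 0.000000; k4 = (-0.411894, 1.693232, 0.215640, 0.333063)
  Y <- Y + (h/6)(k1 + 2k2 + 2k3 + k4): u = 0.7700, v = -0.1998, du/dtau = -0.4120, dv/dtau = 1.6935
step 3:
  k1: at (u, v) = (0.770029, -0.199770), (du/dtau, dv/dtau) = (-0.412004, 1.693453); Gamma_uuu = 0.000000, Gamma_uuv = 0.154625, Gamma_uvv = 0.000000, Gamma_vuu = 0.000000, Gamma_vuv = 0.238766, Gamma_vvv = 0.000000; k1 = (-0.412004, 1.693453, 0.215767, 0.333179)
  k2: at (u, v) = (0.718529, 0.011911), (du/dtau, dv/dtau) = (-0.385034, 1.735100); Gamma_uuu = 0.000000, Gamma_uuv = 0.167732, Gamma_uvv = 0.000000, Gamma_vuu = 0.000000, Gamma_vuv = 0.223544, Gamma_vvv = 0.000000; k2 = (-0.385034, 1.735100, 0.224114, 0.298687)
  k3: at (u, v) = (0.721900, 0.017117), (du/dtau, dv/dtau) = (-0.383990, 1.730789); Gamma_uuu = 0.000000, Gamma_uuv = 0.167674, Gamma_uvv = 0.000000, Gamma_vuu = 0.000000, Gamma_vuv = 0.223133, Gamma_vvv = 0.000000; k3 = (-0.383990, 1.730789, 0.222874, 0.296591)
  k4: at (u, v) = (0.674032, 0.232927), (du/dtau, dv/dtau) = (-0.356286, 1.767601); Gamma_uuu = 0.000000, Gamma_uuv = 0.177945, Gamma_uvv = 0.000000, Gamma_vuu = 0.000000, Gamma_vuv = 0.207149, Gamma_vvv = 0.000000; k4 = (-0.356286, 1.767601, 0.224129, 0.260913)
  Y <- Y + (h/6)(k1 + 2k2 + 2k3 + k4): u = 0.6739, v = 0.2333, du/dtau = -0.3564, dv/dtau = 1.7678
step 4:
  k1: at (u, v) = (0.673932, 0.233264), (du/dtau, dv/dtau) = (-0.356426, 1.767813); Gamma_uuu = 0.000000, Gamma_uuv = 0.177961, Gamma_uvv = 0.000000, Gamma_vuu = 0.000000, Gamma_vuv = 0.207124, Gamma_vvv = 0.000000; k1 = (-0.356426, 1.767813, 0.224265, 0.261016)
  k2: at (u, v) = (0.629379, 0.454241), (du/dtau, dv/dtau) = (-0.328393, 1.800440); Gamma_uuu = 0.000000, Gamma_uuv = 0.185514, Gamma_uvv = 0.000000, Gamma_vuu = 0.000000, Gamma_vuv = 0.190836, Gamma_vvv = 0.000000; k2 = (-0.328393, 1.800440, 0.219372, 0.225665)
  k3: at (u, v) = (0.632883, 0.458319), (du/dtau, dv/dtau) = (-0.329005, 1.796021); Gamma_uuu = 0.000000, Gamma_uuv = 0.185325, Gamma_uvv = 0.000000, Gamma_vuu = 0.000000, Gamma_vuv = 0.190584, Gamma_vvv = 0.000000; k3 = (-0.329005, 1.796021, 0.219017, 0.225232)
  k4: at (u, v) = (0.591681, 0.682270), (du/dtau, dv/dtau) = (-0.301672, 1.824121); Gamma_uuu = 0.000000, Gamma_uuv = 0.190263, Gamma_uvv = 0.000000, Gamma_vuu = 0.000000, Gamma_vuv = 0.174663, Gamma_vvv = 0.000000; k4 = (-0.301672, 1.824121, 0.209398, 0.192229)
  Y <- Y + (h/6)(k1 + 2k2 + 2k3 + k4): u = 0.5917, v = 0.6826, du/dtau = -0.3018, dv/dtau = 1.8243


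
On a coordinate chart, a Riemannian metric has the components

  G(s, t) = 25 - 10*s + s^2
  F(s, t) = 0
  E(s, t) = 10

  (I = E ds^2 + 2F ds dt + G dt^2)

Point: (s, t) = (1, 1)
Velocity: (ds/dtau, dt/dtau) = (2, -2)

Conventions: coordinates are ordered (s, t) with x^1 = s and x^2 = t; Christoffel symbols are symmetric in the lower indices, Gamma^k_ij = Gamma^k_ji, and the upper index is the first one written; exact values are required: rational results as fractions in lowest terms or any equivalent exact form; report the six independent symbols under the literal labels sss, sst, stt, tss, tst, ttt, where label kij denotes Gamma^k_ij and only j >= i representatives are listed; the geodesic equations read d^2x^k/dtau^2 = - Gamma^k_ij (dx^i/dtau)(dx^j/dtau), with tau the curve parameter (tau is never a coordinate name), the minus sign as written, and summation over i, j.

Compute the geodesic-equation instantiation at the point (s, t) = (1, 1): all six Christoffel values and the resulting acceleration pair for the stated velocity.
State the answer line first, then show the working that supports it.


Answer: Gamma_sss = 0, Gamma_sst = 0, Gamma_stt = 2/5, Gamma_tss = 0, Gamma_tst = -1/4, Gamma_ttt = 0; accelerations (d^2s/dtau^2, d^2t/dtau^2) = (-8/5, -2)

E = 10, F = 0, G = 16 at the point
E_s = 0, E_t = 0, F_s = 0, F_t = 0, G_s = -8, G_t = 0
EG - F^2 = 160;  g^inv = (1/160) * [[16, 0], [0, 10]]
first-kind symbols [ij,l] = (1/2)(d_i g_jl + d_j g_il - d_l g_ij): [ss,s] = E_s/2 = 0, [ss,t] = F_s - E_t/2 = 0, [st,s] = E_t/2 = 0, [st,t] = G_s/2 = -4, [tt,s] = F_t - G_s/2 = 4, [tt,t] = G_t/2 = 0
Gamma^s_ij = (G*[ij,s] - F*[ij,t])/(EG - F^2), Gamma^t_ij = (E*[ij,t] - F*[ij,s])/(EG - F^2)
Gamma_sss = 0, Gamma_sst = 0, Gamma_stt = 2/5, Gamma_tss = 0, Gamma_tst = -1/4, Gamma_ttt = 0
d^2s/dtau^2 = -(Gamma_sss*(2)^2 + 2*Gamma_sst*(2)*(-2) + Gamma_stt*(-2)^2) = -8/5
d^2t/dtau^2 = -(Gamma_tss*(2)^2 + 2*Gamma_tst*(2)*(-2) + Gamma_ttt*(-2)^2) = -2


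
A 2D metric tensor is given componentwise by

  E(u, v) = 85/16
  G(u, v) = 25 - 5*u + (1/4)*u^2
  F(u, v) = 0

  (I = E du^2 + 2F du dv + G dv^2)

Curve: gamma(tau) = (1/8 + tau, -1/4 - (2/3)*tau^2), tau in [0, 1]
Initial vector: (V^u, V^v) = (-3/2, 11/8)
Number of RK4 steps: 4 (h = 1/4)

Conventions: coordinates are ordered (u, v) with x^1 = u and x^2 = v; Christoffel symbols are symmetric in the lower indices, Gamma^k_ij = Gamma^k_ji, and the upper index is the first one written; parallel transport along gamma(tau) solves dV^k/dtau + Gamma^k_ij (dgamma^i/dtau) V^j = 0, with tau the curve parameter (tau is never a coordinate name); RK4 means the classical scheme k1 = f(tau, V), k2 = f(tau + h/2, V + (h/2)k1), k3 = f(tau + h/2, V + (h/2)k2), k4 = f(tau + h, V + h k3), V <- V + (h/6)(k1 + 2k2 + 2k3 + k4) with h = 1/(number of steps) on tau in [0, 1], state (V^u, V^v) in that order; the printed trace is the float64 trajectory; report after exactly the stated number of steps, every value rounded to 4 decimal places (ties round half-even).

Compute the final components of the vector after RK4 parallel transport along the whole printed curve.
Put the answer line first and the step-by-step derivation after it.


Answer: V^u = -1.0598, V^v = 1.6262

gamma'(tau) = (1, -(4/3)*tau); f(tau, V)^k = -Gamma^k_ij(gamma(tau)) gamma'^i(tau) V^j; h = 1/4; intermediate values shown to 6 dp
curve data and Christoffel symbols at the stage parameters:
  tau = 0.000000: gamma = (0.125000, -0.250000), gamma' = (1.000000, 0.000000); Gamma_uuu = 0.000000, Gamma_uuv = 0.000000, Gamma_uvv = 0.464706, Gamma_vuu = 0.000000, Gamma_vuv = -0.101266, Gamma_vvv = 0.000000
  tau = 0.125000: gamma = (0.250000, -0.260417), gamma' = (1.000000, -0.166667); Gamma_uuu = 0.000000, Gamma_uuv = 0.000000, Gamma_uvv = 0.458824, Gamma_vuu = 0.000000, Gamma_vuv = -0.102564, Gamma_vvv = 0.000000
  tau = 0.250000: gamma = (0.375000, -0.291667), gamma' = (1.000000, -0.333333); Gamma_uuu = 0.000000, Gamma_uuv = 0.000000, Gamma_uvv = 0.452941, Gamma_vuu = 0.000000, Gamma_vuv = -0.103896, Gamma_vvv = 0.000000
  tau = 0.375000: gamma = (0.500000, -0.343750), gamma' = (1.000000, -0.500000); Gamma_uuu = 0.000000, Gamma_uuv = 0.000000, Gamma_uvv = 0.447059, Gamma_vuu = 0.000000, Gamma_vuv = -0.105263, Gamma_vvv = 0.000000
  tau = 0.500000: gamma = (0.625000, -0.416667), gamma' = (1.000000, -0.666667); Gamma_uuu = 0.000000, Gamma_uuv = 0.000000, Gamma_uvv = 0.441176, Gamma_vuu = 0.000000, Gamma_vuv = -0.106667, Gamma_vvv = 0.000000
  tau = 0.625000: gamma = (0.750000, -0.510417), gamma' = (1.000000, -0.833333); Gamma_uuu = 0.000000, Gamma_uuv = 0.000000, Gamma_uvv = 0.435294, Gamma_vuu = 0.000000, Gamma_vuv = -0.108108, Gamma_vvv = 0.000000
  tau = 0.750000: gamma = (0.875000, -0.625000), gamma' = (1.000000, -1.000000); Gamma_uuu = 0.000000, Gamma_uuv = 0.000000, Gamma_uvv = 0.429412, Gamma_vuu = 0.000000, Gamma_vuv = -0.109589, Gamma_vvv = 0.000000
  tau = 0.875000: gamma = (1.000000, -0.760417), gamma' = (1.000000, -1.166667); Gamma_uuu = 0.000000, Gamma_uuv = 0.000000, Gamma_uvv = 0.423529, Gamma_vuu = 0.000000, Gamma_vuv = -0.111111, Gamma_vvv = 0.000000
  tau = 1.000000: gamma = (1.125000, -0.916667), gamma' = (1.000000, -1.333333); Gamma_uuu = 0.000000, Gamma_uuv = 0.000000, Gamma_uvv = 0.417647, Gamma_vuu = 0.000000, Gamma_vuv = -0.112676, Gamma_vvv = 0.000000
step 0: V^u = -1.5000, V^v = 1.3750
step 1: k1 = (0.000000, 0.139241), k2 = (0.106478, 0.168452), k3 = (0.106757, 0.168599), k4 = (0.213962, 0.198260); V <- V + (h/6)(k1 + 2k2 + 2k3 + k4): V^u = -1.4733, V^v = 1.4172
step 2: k1 = (0.213962, 0.198260), k2 = (0.322314, 0.227918), k3 = (0.323143, 0.227595), k4 = (0.433544, 0.256256); V <- V + (h/6)(k1 + 2k2 + 2k3 + k4): V^u = -1.3925, V^v = 1.4740
step 3: k1 = (0.433543, 0.256257), k2 = (0.546323, 0.283392), k3 = (0.547553, 0.282489), k4 = (0.663299, 0.306885); V <- V + (h/6)(k1 + 2k2 + 2k3 + k4): V^u = -1.2557, V^v = 1.5447
step 4: k1 = (0.663299, 0.306889), k2 = (0.782203, 0.327919), k3 = (0.783502, 0.326284), k4 = (0.905592, 0.342459); V <- V + (h/6)(k1 + 2k2 + 2k3 + k4): V^u = -1.0598, V^v = 1.6262
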